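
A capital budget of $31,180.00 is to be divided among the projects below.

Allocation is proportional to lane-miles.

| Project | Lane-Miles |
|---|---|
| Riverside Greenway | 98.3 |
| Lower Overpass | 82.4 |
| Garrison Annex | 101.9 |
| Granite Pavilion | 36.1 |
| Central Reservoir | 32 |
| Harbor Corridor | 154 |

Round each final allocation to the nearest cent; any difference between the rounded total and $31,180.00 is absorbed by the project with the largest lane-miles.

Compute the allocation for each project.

Sum of lane-miles: 98.3 + 82.4 + 101.9 + 36.1 + 32 + 154 = 504.7.
Raw shares: Riverside Greenway 6,072.9027; Lower Overpass 5,090.6122; Garrison Annex 6,295.3081; Granite Pavilion 2,230.2318; Central Reservoir 1,976.9368; Harbor Corridor 9,514.0083.
After rounding (cent): Riverside Greenway $6,072.90; Lower Overpass $5,090.61; Garrison Annex $6,295.31; Granite Pavilion $2,230.23; Central Reservoir $1,976.94; Harbor Corridor $9,514.01. Sum = $31,180.00.
Sum already equals the total — no adjustment.

Riverside Greenway: $6,072.90 · Lower Overpass: $5,090.61 · Garrison Annex: $6,295.31 · Granite Pavilion: $2,230.23 · Central Reservoir: $1,976.94 · Harbor Corridor: $9,514.01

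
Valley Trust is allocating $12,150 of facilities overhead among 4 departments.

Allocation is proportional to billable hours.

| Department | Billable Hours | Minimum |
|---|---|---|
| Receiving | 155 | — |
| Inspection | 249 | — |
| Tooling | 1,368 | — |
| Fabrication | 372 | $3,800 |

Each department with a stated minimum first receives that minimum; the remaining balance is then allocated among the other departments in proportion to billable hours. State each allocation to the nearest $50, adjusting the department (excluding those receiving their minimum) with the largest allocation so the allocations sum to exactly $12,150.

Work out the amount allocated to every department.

Receiving: $750 · Inspection: $1,150 · Tooling: $6,450 · Fabrication: $3,800

Fund the minimums — Fabrication $3,800. Remaining pool $8,350.
Remaining pool split over remaining billable hours 1,772: Receiving 730.39 → $750; Inspection 1,173.34 → $1,150; Tooling 6,446.28 → $6,450.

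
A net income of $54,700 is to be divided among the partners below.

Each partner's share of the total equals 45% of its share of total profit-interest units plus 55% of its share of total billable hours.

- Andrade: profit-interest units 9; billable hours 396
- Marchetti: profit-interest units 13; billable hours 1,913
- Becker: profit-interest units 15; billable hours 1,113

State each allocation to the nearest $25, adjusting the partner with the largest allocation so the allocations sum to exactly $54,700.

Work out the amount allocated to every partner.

Profit-interest units total 37; billable hours total 3,422.
Blended shares (45% profit-interest units + 55% billable hours): Andrade 0.1731; Marchetti 0.4656; Becker 0.3613.
Pro-rata amounts: Andrade 9,468.92; Marchetti 25,466.93; Becker 19,764.15.
Rounded to nearest $25: Andrade $9,475; Marchetti $25,475; Becker $19,775. Sum = $54,725.
Difference $54,700 − $54,725 = −$25 applied to largest allocation (Marchetti): Marchetti becomes $25,450.

Andrade: $9,475 · Marchetti: $25,450 · Becker: $19,775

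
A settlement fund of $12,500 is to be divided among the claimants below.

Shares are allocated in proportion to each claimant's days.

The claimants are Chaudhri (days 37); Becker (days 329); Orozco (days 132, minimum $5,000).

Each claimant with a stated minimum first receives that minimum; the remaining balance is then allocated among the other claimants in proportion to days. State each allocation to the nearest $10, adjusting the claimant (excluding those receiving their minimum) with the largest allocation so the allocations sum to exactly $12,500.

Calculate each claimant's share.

Chaudhri: $760; Becker: $6,740; Orozco: $5,000

Guaranteed amounts: Orozco $5,000. Balance $7,500.
Balance split over remaining days 366: Chaudhri 758.20 → $760; Becker 6,741.80 → $6,740.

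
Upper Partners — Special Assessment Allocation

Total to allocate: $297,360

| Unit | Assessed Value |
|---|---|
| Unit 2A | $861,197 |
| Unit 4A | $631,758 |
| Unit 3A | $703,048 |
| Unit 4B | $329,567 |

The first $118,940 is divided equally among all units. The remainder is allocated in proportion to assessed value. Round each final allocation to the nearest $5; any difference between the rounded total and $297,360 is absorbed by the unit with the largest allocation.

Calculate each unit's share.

Unit 2A: $90,580; Unit 4A: $74,365; Unit 3A: $79,400; Unit 4B: $53,015

$118,940 shared equally gives $29,735 per unit.
Remainder $178,420 by assessed value (total 2,525,570): Unit 2A 60,839.64 → $60,840; Unit 4A 44,630.82 → $44,630; Unit 3A 49,667.13 → $49,665; Unit 4B 23,282.41 → $23,280.
Rounding difference +$5 on remainder applied to Unit 2A.
Totals: Unit 2A $29,735 + $60,845 = $90,580; Unit 4A $29,735 + $44,630 = $74,365; Unit 3A $29,735 + $49,665 = $79,400; Unit 4B $29,735 + $23,280 = $53,015.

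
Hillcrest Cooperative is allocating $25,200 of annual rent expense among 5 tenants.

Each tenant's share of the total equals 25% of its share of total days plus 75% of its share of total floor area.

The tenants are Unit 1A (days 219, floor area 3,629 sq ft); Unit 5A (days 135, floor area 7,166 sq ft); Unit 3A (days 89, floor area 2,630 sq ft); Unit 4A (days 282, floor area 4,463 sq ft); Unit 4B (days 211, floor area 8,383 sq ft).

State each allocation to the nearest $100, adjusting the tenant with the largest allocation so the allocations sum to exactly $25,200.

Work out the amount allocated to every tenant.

Unit 1A: $4,100; Unit 5A: $6,100; Unit 3A: $2,500; Unit 4A: $5,100; Unit 4B: $7,400

Days total 936; floor area total 26,271.
Combined weights (25% days + 75% floor area): Unit 1A 0.1621; Unit 5A 0.2406; Unit 3A 0.0989; Unit 4A 0.2027; Unit 4B 0.2957.
Pro-rata amounts: Unit 1A 4,084.83; Unit 5A 6,064.05; Unit 3A 2,491.12; Unit 4A 5,108.87; Unit 4B 7,451.13.
At nearest $100: Unit 1A $4,100; Unit 5A $6,100; Unit 3A $2,500; Unit 4A $5,100; Unit 4B $7,500. Sum = $25,300.
Difference $25,200 − $25,300 = −$100 applied to largest allocation (Unit 4B): Unit 4B becomes $7,400.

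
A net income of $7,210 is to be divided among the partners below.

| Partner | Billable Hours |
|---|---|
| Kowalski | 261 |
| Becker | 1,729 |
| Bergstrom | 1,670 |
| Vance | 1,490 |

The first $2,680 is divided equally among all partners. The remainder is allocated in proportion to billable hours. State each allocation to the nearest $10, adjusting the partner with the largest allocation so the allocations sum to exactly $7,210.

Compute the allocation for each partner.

$2,680 shared equally gives $670 per partner.
Remainder $4,530 by billable hours (total 5,150): Kowalski 229.58 → $230; Becker 1,520.85 → $1,520; Bergstrom 1,468.95 → $1,470; Vance 1,310.62 → $1,310.
Totals: Kowalski $670 + $230 = $900; Becker $670 + $1,520 = $2,190; Bergstrom $670 + $1,470 = $2,140; Vance $670 + $1,310 = $1,980.

Kowalski: $900 · Becker: $2,190 · Bergstrom: $2,140 · Vance: $1,980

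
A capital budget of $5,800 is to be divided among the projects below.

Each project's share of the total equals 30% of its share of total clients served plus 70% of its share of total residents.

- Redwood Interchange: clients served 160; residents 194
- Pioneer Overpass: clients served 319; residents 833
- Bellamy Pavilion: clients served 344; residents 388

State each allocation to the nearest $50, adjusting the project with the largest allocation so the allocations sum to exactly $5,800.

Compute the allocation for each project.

Clients served total 823; residents total 1,415.
Composite weights (30% clients served + 70% residents): Redwood Interchange 0.1543; Pioneer Overpass 0.5284; Bellamy Pavilion 0.3173.
Unrounded shares: Redwood Interchange 894.91; Pioneer Overpass 3,064.53; Bellamy Pavilion 1,840.56.
At nearest $50: Redwood Interchange $900; Pioneer Overpass $3,050; Bellamy Pavilion $1,850. Sum = $5,800.
Rounded total matches; no reconciliation needed.

Redwood Interchange: $900; Pioneer Overpass: $3,050; Bellamy Pavilion: $1,850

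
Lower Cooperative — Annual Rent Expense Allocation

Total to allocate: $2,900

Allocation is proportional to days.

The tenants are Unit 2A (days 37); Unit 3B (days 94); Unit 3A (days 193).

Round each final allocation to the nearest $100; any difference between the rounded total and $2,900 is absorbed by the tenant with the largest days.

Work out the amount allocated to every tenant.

Combined days = 324.
Proportional shares: Unit 2A 37/324 × $2,900 = 331.17; Unit 3B 94/324 × $2,900 = 841.36; Unit 3A 193/324 × $2,900 = 1,727.47.
After rounding ($100): Unit 2A $300; Unit 3B $800; Unit 3A $1,700. Sum = $2,800.
Difference $2,900 − $2,800 = +$100 applied to largest days (Unit 3A): Unit 3A becomes $1,800.

Unit 2A: $300 | Unit 3B: $800 | Unit 3A: $1,800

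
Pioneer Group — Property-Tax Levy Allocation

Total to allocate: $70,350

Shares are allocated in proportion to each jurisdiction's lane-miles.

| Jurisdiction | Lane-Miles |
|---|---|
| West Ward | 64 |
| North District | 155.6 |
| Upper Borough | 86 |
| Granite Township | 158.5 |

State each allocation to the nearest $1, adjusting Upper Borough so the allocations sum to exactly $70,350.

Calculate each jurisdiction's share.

Lane-miles total: 464.1.
Proportional shares: West Ward 64/464.1 × $70,350 = 9,701.36; North District 155.6/464.1 × $70,350 = 23,586.43; Upper Borough 86/464.1 × $70,350 = 13,036.20; Granite Township 158.5/464.1 × $70,350 = 24,026.02.
Rounded to nearest $1: West Ward $9,701; North District $23,586; Upper Borough $13,036; Granite Township $24,026. Sum = $70,349.
Difference $70,350 − $70,349 = +$1 applied to Upper Borough: Upper Borough becomes $13,037.

West Ward: $9,701 | North District: $23,586 | Upper Borough: $13,037 | Granite Township: $24,026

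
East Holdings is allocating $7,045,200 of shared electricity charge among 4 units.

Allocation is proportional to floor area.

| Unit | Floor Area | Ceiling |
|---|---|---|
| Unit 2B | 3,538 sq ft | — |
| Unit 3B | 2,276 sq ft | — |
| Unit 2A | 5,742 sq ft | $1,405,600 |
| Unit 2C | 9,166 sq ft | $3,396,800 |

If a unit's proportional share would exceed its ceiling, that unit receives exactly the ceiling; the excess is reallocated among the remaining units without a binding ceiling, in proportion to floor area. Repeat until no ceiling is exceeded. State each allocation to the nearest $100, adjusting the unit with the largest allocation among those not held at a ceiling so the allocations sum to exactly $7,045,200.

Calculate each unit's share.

Unit 2B: $1,364,800 | Unit 3B: $878,000 | Unit 2A: $1,405,600 | Unit 2C: $3,396,800

Sum of floor area: 20,722.
Pro-rata shares before constraints: Unit 2B 1,202,872.19; Unit 3B 773,809.25; Unit 2A 1,952,202.41; Unit 2C 3,116,316.15.
Held at cap: Unit 2A ($1,405,600); balance $5,639,600 reallocated over remaining floor area 14,980.
Held at cap: Unit 2C ($3,396,800); balance $2,242,800 reallocated over remaining floor area 5,814.
Redistributed shares: Unit 2B 1,364,813.62 → $1,364,800; Unit 3B 877,986.38 → $878,000.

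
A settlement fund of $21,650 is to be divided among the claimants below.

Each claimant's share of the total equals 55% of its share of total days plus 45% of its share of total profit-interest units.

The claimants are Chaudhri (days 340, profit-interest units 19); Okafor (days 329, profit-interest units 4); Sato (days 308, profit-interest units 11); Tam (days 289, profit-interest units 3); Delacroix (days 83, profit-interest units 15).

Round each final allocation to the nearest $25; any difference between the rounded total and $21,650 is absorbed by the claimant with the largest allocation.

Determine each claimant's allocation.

Chaudhri: $6,550; Okafor: $3,650; Sato: $4,775; Tam: $3,125; Delacroix: $3,550

Totals — days 1,349, profit-interest units 52.
Composite weights (55% days + 45% profit-interest units): Chaudhri 0.3030; Okafor 0.1688; Sato 0.2208; Tam 0.1438; Delacroix 0.1636.
Raw shares: Chaudhri 6,560.91; Okafor 3,653.48; Sato 4,779.60; Tam 3,113.04; Delacroix 3,542.97.
At nearest $25: Chaudhri $6,550; Okafor $3,650; Sato $4,775; Tam $3,125; Delacroix $3,550. Sum = $21,650.
Rounded total matches; no reconciliation needed.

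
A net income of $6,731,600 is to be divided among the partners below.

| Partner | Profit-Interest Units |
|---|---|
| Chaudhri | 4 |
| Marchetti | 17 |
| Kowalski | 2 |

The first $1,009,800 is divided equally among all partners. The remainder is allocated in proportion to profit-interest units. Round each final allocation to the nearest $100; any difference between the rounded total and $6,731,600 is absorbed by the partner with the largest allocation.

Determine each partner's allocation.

Chaudhri: $1,331,700 | Marchetti: $4,565,800 | Kowalski: $834,100

$1,009,800 shared equally gives $336,600 per partner.
Remainder $5,721,800 by profit-interest units (total 23): Chaudhri 995,095.65 → $995,100; Marchetti 4,229,156.52 → $4,229,200; Kowalski 497,547.83 → $497,500.
Totals: Chaudhri $336,600 + $995,100 = $1,331,700; Marchetti $336,600 + $4,229,200 = $4,565,800; Kowalski $336,600 + $497,500 = $834,100.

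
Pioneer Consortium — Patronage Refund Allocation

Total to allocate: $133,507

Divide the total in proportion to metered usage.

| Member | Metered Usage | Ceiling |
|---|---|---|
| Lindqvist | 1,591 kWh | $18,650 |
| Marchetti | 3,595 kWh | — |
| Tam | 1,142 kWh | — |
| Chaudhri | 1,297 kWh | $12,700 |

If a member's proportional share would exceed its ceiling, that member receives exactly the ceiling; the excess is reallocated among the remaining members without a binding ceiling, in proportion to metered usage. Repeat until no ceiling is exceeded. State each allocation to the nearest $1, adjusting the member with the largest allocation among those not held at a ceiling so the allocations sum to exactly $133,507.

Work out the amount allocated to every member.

Lindqvist: $18,650 · Marchetti: $77,529 · Tam: $24,628 · Chaudhri: $12,700

Metered usage total: 7,625.
Pro-rata shares before constraints: Lindqvist 27,857.00; Marchetti 62,945.27; Tam 19,995.41; Chaudhri 22,709.32.
Held at cap: Lindqvist ($18,650), Chaudhri ($12,700); remaining pool $102,157 reallocated over remaining metered usage 4,737.
Redistributed shares: Marchetti 77,528.90 → $77,529; Tam 24,628.10 → $24,628.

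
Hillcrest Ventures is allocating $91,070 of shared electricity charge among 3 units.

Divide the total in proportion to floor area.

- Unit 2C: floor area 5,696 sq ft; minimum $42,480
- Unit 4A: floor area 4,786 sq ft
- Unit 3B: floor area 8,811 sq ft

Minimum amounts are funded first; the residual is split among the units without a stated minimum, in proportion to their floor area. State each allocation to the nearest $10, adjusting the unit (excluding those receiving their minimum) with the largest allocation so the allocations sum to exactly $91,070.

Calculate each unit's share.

Unit 2C: $42,480 | Unit 4A: $17,100 | Unit 3B: $31,490

Fund the minimums — Unit 2C $42,480. Balance $48,590.
Balance split over remaining floor area 13,597: Unit 4A 17,103.17 → $17,100; Unit 3B 31,486.83 → $31,490.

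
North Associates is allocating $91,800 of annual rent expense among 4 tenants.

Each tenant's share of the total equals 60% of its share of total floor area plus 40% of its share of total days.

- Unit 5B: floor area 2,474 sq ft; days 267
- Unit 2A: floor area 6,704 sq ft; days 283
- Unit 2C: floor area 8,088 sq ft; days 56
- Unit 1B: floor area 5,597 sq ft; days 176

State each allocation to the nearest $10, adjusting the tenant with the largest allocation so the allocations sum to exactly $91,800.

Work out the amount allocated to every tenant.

Totals — floor area 22,863, days 782.
Combined weights (60% floor area + 40% days): Unit 5B 0.2015; Unit 2A 0.3207; Unit 2C 0.2409; Unit 1B 0.2369.
Unrounded shares: Unit 5B 18,497.59; Unit 2A 29,439.52; Unit 2C 22,114.63; Unit 1B 21,748.26.
Rounded to nearest $10: Unit 5B $18,500; Unit 2A $29,440; Unit 2C $22,110; Unit 1B $21,750. Sum = $91,800.
Sum already equals the total — no adjustment.

Unit 5B: $18,500; Unit 2A: $29,440; Unit 2C: $22,110; Unit 1B: $21,750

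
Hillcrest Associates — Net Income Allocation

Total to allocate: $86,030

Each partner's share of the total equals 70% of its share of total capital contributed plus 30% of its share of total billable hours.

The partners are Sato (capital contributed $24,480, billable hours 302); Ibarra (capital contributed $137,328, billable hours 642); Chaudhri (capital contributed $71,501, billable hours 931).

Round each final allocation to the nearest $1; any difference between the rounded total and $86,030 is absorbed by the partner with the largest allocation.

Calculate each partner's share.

Sato: $10,476 · Ibarra: $44,283 · Chaudhri: $31,271

Totals — capital contributed 233,309, billable hours 1,875.
Composite weights (70% capital contributed + 30% billable hours): Sato 0.1218; Ibarra 0.5147; Chaudhri 0.3635.
Raw shares: Sato 10,475.67; Ibarra 44,283.68; Chaudhri 31,270.65.
Rounded to nearest $1: Sato $10,476; Ibarra $44,284; Chaudhri $31,271. Sum = $86,031.
Difference $86,030 − $86,031 = −$1 applied to largest allocation (Ibarra): Ibarra becomes $44,283.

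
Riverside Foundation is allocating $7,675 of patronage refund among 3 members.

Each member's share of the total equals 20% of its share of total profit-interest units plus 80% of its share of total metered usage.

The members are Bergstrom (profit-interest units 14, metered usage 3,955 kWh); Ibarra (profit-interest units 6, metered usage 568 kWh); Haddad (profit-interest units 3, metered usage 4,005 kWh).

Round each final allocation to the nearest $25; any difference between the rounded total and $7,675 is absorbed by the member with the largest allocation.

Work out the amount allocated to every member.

Profit-interest units total 23; metered usage total 8,528.
Blended shares (20% profit-interest units + 80% metered usage): Bergstrom 0.4928; Ibarra 0.1055; Haddad 0.4018.
Raw shares: Bergstrom 3,781.87; Ibarra 809.38; Haddad 3,083.74.
Rounded to nearest $25: Bergstrom $3,775; Ibarra $800; Haddad $3,075. Sum = $7,650.
Difference $7,675 − $7,650 = +$25 applied to largest allocation (Bergstrom): Bergstrom becomes $3,800.

Bergstrom: $3,800 | Ibarra: $800 | Haddad: $3,075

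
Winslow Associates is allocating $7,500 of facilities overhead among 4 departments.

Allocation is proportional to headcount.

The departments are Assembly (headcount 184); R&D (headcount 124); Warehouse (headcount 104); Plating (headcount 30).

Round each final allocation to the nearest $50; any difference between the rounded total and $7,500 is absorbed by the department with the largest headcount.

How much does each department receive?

Headcount total: 442.
Pro-rata amounts: Assembly 184/442 × $7,500 = 3,122.17; R&D 124/442 × $7,500 = 2,104.07; Warehouse 104/442 × $7,500 = 1,764.71; Plating 30/442 × $7,500 = 509.05.
At nearest $50: Assembly $3,100; R&D $2,100; Warehouse $1,750; Plating $500. Sum = $7,450.
Difference $7,500 − $7,450 = +$50 applied to largest headcount (Assembly): Assembly becomes $3,150.

Assembly: $3,150; R&D: $2,100; Warehouse: $1,750; Plating: $500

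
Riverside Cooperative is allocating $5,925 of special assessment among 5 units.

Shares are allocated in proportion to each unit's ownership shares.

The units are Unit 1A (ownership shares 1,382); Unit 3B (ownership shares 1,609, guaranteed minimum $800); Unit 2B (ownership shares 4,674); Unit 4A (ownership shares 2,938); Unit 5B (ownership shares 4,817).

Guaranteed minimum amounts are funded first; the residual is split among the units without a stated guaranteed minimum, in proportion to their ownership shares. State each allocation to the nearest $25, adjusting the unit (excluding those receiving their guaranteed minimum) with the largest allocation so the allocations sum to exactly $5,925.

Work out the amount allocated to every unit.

Unit 1A: $525 · Unit 3B: $800 · Unit 2B: $1,725 · Unit 4A: $1,100 · Unit 5B: $1,775

Minimums first: Unit 3B $800. Remaining pool $5,125.
Remaining pool split over remaining ownership shares 13,811: Unit 1A 512.83 → $525; Unit 2B 1,734.43 → $1,725; Unit 4A 1,090.24 → $1,100; Unit 5B 1,787.497 → $1,775.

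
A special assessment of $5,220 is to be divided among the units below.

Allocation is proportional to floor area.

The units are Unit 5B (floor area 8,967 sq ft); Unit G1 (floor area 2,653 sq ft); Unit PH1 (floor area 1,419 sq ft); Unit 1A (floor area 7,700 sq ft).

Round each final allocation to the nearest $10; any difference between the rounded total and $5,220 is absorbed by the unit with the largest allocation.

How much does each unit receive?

Unit 5B: $2,250 · Unit G1: $670 · Unit PH1: $360 · Unit 1A: $1,940

Combined floor area = 20,739.
Raw shares: Unit 5B 8,967/20,739 × $5,220 = 2,256.99; Unit G1 2,653/20,739 × $5,220 = 667.76; Unit PH1 1,419/20,739 × $5,220 = 357.16; Unit 1A 7,700/20,739 × $5,220 = 1,938.09.
After rounding ($10): Unit 5B $2,260; Unit G1 $670; Unit PH1 $360; Unit 1A $1,940. Sum = $5,230.
Difference $5,220 − $5,230 = −$10 applied to largest allocation (Unit 5B): Unit 5B becomes $2,250.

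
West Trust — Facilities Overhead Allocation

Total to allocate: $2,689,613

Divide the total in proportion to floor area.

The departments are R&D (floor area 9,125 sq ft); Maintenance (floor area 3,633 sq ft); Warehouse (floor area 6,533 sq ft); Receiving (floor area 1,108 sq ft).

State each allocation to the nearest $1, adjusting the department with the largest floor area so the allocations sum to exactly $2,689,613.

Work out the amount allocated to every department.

Sum of floor area: 9,125 + 3,633 + 6,533 + 1,108 = 20,399.
Unrounded shares: R&D 1,203,133.42; Maintenance 479,011.91; Warehouse 861,377.60; Receiving 146,090.06.
Rounded to nearest $1: R&D $1,203,133; Maintenance $479,012; Warehouse $861,378; Receiving $146,090. Sum = $2,689,613.
Rounded total matches; no reconciliation needed.

R&D: $1,203,133 | Maintenance: $479,012 | Warehouse: $861,378 | Receiving: $146,090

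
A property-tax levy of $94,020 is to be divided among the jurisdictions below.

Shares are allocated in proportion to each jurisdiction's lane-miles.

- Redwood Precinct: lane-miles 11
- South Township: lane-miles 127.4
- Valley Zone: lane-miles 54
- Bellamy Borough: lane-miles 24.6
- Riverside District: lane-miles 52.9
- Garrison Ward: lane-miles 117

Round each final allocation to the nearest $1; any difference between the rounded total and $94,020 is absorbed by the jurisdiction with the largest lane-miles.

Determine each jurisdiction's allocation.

Lane-miles total: 11 + 127.4 + 54 + 24.6 + 52.9 + 117 = 386.9.
Unrounded shares: Redwood Precinct 2,673.09; South Township 30,959.29; Valley Zone 13,122.46; Bellamy Borough 5,978.01; Riverside District 12,855.15; Garrison Ward 28,432.00.
Rounded to nearest $1: Redwood Precinct $2,673; South Township $30,959; Valley Zone $13,122; Bellamy Borough $5,978; Riverside District $12,855; Garrison Ward $28,432. Sum = $94,019.
Difference $94,020 − $94,019 = +$1 applied to largest lane-miles (South Township): South Township becomes $30,960.

Redwood Precinct: $2,673 · South Township: $30,960 · Valley Zone: $13,122 · Bellamy Borough: $5,978 · Riverside District: $12,855 · Garrison Ward: $28,432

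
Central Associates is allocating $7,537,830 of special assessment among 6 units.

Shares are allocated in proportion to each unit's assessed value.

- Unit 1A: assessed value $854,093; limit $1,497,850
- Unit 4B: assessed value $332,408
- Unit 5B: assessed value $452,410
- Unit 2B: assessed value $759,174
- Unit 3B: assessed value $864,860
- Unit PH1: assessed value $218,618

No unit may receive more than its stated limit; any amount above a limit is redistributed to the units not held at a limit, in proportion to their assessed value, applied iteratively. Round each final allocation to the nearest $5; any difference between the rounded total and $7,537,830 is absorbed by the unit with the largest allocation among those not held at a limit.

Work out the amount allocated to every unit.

Sum of assessed value: 3,481,563.
Proportional shares (ignoring caps): Unit 1A 1,849,171.72; Unit 4B 719,686.82; Unit 5B 979,499.63; Unit 2B 1,643,665.37; Unit 3B 1,872,483.04; Unit PH1 473,323.42.
Capped: Unit 1A ($1,497,850); balance $6,039,980 reallocated over remaining assessed value 2,627,470.
Remaining shares: Unit 4B 764,133.43 → $764,135; Unit 5B 1,039,991.84 → $1,039,990; Unit 2B 1,745,175.31 → $1,745,175; Unit 3B 1,988,124.36 → $1,988,125; Unit PH1 502,555.06 → $502,555.

Unit 1A: $1,497,850; Unit 4B: $764,135; Unit 5B: $1,039,990; Unit 2B: $1,745,175; Unit 3B: $1,988,125; Unit PH1: $502,555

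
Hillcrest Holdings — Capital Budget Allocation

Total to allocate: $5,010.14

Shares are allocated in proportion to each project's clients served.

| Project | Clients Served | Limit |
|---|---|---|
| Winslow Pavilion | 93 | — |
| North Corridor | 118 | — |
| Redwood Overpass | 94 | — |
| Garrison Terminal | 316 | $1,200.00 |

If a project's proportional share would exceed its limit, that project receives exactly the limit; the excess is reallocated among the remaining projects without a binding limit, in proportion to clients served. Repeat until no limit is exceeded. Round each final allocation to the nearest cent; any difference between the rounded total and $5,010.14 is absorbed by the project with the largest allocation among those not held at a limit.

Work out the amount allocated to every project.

Winslow Pavilion: $1,161.78 · North Corridor: $1,474.09 · Redwood Overpass: $1,174.27 · Garrison Terminal: $1,200.00

Sum of clients served: 621.
Pro-rata shares before constraints: Winslow Pavilion 750.3108; North Corridor 952.0073; Redwood Overpass 758.3787; Garrison Terminal 2,549.4432.
Cap binds for Garrison Terminal ($1,200.00); residual $3,810.14 reallocated over remaining clients served 305.
Remaining shares: Winslow Pavilion 1,161.7804 → $1,161.78; North Corridor 1,474.0870 → $1,474.09; Redwood Overpass 1,174.2727 → $1,174.27.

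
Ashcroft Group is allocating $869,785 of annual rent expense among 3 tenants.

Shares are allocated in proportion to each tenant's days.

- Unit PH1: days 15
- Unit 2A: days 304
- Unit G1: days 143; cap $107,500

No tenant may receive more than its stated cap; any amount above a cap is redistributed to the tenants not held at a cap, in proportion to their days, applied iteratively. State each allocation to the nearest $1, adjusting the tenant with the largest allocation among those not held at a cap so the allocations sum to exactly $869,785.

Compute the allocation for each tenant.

Total days = 462.
Pro-rata shares before constraints: Unit PH1 28,239.77; Unit 2A 572,326.06; Unit G1 269,219.17.
Capped: Unit G1 ($107,500); residual $762,285 reallocated over remaining days 319.
Remaining shares: Unit PH1 35,844.12 → $35,844; Unit 2A 726,440.88 → $726,441.

Unit PH1: $35,844; Unit 2A: $726,441; Unit G1: $107,500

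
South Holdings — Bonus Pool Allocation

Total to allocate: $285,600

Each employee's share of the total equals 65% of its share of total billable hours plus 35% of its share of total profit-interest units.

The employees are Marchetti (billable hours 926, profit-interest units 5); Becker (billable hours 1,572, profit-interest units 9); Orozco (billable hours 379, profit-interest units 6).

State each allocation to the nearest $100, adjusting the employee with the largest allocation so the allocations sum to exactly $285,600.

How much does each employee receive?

Marchetti: $84,700 | Becker: $146,500 | Orozco: $54,400

Totals — billable hours 2,877, profit-interest units 20.
Blended shares (65% billable hours + 35% profit-interest units): Marchetti 0.2967; Becker 0.5127; Orozco 0.1906.
Proportional shares: Marchetti 84,740.66; Becker 146,416.16; Orozco 54,443.18.
After rounding ($100): Marchetti $84,700; Becker $146,400; Orozco $54,400. Sum = $285,500.
Difference $285,600 − $285,500 = +$100 applied to largest allocation (Becker): Becker becomes $146,500.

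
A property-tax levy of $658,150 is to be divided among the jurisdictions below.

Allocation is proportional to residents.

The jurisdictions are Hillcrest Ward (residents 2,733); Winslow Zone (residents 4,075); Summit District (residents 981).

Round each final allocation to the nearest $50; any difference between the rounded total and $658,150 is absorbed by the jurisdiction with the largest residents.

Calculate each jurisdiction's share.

Hillcrest Ward: $230,950 · Winslow Zone: $344,300 · Summit District: $82,900

Residents total: 7,789.
Raw shares: Hillcrest Ward 2,733/7,789 × $658,150 = 230,931.31; Winslow Zone 4,075/7,789 × $658,150 = 344,326.77; Summit District 981/7,789 × $658,150 = 82,891.92.
Rounded to nearest $50: Hillcrest Ward $230,950; Winslow Zone $344,350; Summit District $82,900. Sum = $658,200.
Difference $658,150 − $658,200 = −$50 applied to largest residents (Winslow Zone): Winslow Zone becomes $344,300.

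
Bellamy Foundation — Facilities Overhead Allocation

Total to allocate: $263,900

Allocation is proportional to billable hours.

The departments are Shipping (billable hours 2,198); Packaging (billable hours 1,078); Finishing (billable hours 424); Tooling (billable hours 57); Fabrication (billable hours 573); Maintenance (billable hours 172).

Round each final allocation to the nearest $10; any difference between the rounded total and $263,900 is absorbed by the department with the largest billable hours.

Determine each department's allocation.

Combined billable hours = 4,502.
Pro-rata amounts: Shipping 2,198/4,502 × $263,900 = 128,843.23; Packaging 1,078/4,502 × $263,900 = 63,190.63; Finishing 424/4,502 × $263,900 = 24,854.20; Tooling 57/4,502 × $263,900 = 3,341.25; Fabrication 573/4,502 × $263,900 = 33,588.34; Maintenance 172/4,502 × $263,900 = 10,082.36.
At nearest $10: Shipping $128,840; Packaging $63,190; Finishing $24,850; Tooling $3,340; Fabrication $33,590; Maintenance $10,080. Sum = $263,890.
Difference $263,900 − $263,890 = +$10 applied to largest billable hours (Shipping): Shipping becomes $128,850.

Shipping: $128,850; Packaging: $63,190; Finishing: $24,850; Tooling: $3,340; Fabrication: $33,590; Maintenance: $10,080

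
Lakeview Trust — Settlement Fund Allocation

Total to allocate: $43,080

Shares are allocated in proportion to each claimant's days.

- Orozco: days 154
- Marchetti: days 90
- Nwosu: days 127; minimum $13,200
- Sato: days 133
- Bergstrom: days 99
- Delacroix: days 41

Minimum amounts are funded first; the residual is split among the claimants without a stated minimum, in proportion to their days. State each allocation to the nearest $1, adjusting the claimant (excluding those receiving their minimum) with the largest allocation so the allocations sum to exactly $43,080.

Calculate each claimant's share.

Fund the minimums — Nwosu $13,200. Residual $29,880.
Residual split over remaining days 517: Orozco 8,900.43 → $8,900; Marchetti 5,201.55 → $5,202; Sato 7,686.73 → $7,687; Bergstrom 5,721.70 → $5,722; Delacroix 2,369.59 → $2,370.
Rounding difference −$1 applied to Orozco → $8,899.

Orozco: $8,899; Marchetti: $5,202; Nwosu: $13,200; Sato: $7,687; Bergstrom: $5,722; Delacroix: $2,370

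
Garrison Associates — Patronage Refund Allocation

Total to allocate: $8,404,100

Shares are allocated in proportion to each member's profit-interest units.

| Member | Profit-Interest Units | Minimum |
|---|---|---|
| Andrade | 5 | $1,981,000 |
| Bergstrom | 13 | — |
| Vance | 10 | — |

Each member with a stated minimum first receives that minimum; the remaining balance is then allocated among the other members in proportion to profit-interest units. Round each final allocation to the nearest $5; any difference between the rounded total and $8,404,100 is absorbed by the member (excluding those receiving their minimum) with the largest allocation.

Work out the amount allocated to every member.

Guaranteed amounts: Andrade $1,981,000. Balance $6,423,100.
Balance split over remaining profit-interest units 23: Bergstrom 3,630,447.83 → $3,630,450; Vance 2,792,652.17 → $2,792,650.

Andrade: $1,981,000 · Bergstrom: $3,630,450 · Vance: $2,792,650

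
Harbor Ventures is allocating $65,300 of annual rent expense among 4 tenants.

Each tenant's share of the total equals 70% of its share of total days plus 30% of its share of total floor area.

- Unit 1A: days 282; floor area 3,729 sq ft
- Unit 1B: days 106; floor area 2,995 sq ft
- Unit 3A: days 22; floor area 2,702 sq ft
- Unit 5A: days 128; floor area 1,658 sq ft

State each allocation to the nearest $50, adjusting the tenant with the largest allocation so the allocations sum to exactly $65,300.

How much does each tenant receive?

Unit 1A: $30,550; Unit 1B: $14,300; Unit 3A: $6,650; Unit 5A: $13,800

Totals — days 538, floor area 11,084.
Combined weights (70% days + 30% floor area): Unit 1A 0.4678; Unit 1B 0.2190; Unit 3A 0.1018; Unit 5A 0.2114.
Proportional shares: Unit 1A 30,550.20; Unit 1B 14,299.46; Unit 3A 6,644.73; Unit 5A 13,805.61.
Rounded to nearest $50: Unit 1A $30,550; Unit 1B $14,300; Unit 3A $6,650; Unit 5A $13,800. Sum = $65,300.
No rounding difference to absorb.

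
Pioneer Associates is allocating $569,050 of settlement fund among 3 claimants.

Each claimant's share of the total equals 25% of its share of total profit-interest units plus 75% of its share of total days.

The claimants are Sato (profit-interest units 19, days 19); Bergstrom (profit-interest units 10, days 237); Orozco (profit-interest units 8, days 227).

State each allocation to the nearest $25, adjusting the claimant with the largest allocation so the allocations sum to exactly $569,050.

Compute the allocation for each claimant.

Sato: $89,850 | Bergstrom: $247,850 | Orozco: $231,350

Profit-interest units total 37; days total 483.
Combined weights (25% profit-interest units + 75% days): Sato 0.1579; Bergstrom 0.4356; Orozco 0.4065.
Unrounded shares: Sato 89,842.46; Bergstrom 247,866.79; Orozco 231,340.75.
After rounding ($25): Sato $89,850; Bergstrom $247,875; Orozco $231,350. Sum = $569,075.
Difference $569,050 − $569,075 = −$25 applied to largest allocation (Bergstrom): Bergstrom becomes $247,850.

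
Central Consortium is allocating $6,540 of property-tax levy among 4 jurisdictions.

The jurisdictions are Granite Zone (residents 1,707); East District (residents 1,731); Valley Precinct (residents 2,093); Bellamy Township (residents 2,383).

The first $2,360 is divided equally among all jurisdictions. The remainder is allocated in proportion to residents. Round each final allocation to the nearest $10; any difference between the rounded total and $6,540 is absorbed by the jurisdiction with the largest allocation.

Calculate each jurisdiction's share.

Granite Zone: $1,490 · East District: $1,500 · Valley Precinct: $1,700 · Bellamy Township: $1,850

$2,360 shared equally gives $590 per jurisdiction.
Remainder $4,180 by residents (total 7,914): Granite Zone 901.60 → $900; East District 914.28 → $910; Valley Precinct 1,105.48 → $1,110; Bellamy Township 1,258.65 → $1,260.
Totals: Granite Zone $590 + $900 = $1,490; East District $590 + $910 = $1,500; Valley Precinct $590 + $1,110 = $1,700; Bellamy Township $590 + $1,260 = $1,850.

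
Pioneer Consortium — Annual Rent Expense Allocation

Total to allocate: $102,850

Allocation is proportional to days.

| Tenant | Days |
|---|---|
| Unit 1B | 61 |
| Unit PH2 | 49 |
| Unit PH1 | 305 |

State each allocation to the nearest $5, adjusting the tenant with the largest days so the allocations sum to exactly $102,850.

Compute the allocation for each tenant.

Unit 1B: $15,120 · Unit PH2: $12,145 · Unit PH1: $75,585

Days total: 415.
Pro-rata amounts: Unit 1B 61/415 × $102,850 = 15,117.71; Unit PH2 49/415 × $102,850 = 12,143.73; Unit PH1 305/415 × $102,850 = 75,588.55.
After rounding ($5): Unit 1B $15,120; Unit PH2 $12,145; Unit PH1 $75,590. Sum = $102,855.
Difference $102,850 − $102,855 = −$5 applied to largest days (Unit PH1): Unit PH1 becomes $75,585.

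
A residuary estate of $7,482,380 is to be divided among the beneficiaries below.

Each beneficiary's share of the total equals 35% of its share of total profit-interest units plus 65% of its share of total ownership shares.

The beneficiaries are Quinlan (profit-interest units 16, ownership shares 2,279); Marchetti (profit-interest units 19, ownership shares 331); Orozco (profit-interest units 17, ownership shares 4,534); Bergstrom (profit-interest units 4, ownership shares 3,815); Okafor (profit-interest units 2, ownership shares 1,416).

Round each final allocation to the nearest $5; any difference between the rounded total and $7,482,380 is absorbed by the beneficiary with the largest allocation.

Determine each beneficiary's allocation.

Quinlan: $1,618,115; Marchetti: $987,980; Orozco: $2,549,520; Bergstrom: $1,679,955; Okafor: $646,810

Profit-interest units total 58; ownership shares total 12,375.
Blended shares (35% profit-interest units + 65% ownership shares): Quinlan 0.2163; Marchetti 0.1320; Orozco 0.3407; Bergstrom 0.2245; Okafor 0.0864.
Pro-rata amounts: Quinlan 1,618,115.37; Marchetti 987,981.17; Orozco 2,549,514.00; Bergstrom 1,679,957.20; Okafor 646,812.27.
Rounded to nearest $5: Quinlan $1,618,115; Marchetti $987,980; Orozco $2,549,515; Bergstrom $1,679,955; Okafor $646,810. Sum = $7,482,375.
Difference $7,482,380 − $7,482,375 = +$5 applied to largest allocation (Orozco): Orozco becomes $2,549,520.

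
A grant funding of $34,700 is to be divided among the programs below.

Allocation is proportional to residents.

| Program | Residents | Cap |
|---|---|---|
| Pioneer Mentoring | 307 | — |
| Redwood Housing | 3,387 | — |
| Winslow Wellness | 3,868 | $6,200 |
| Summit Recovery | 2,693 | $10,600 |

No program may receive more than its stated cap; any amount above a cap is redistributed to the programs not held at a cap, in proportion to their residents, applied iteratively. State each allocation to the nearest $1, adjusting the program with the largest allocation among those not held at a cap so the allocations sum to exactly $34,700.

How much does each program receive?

Residents total: 10,255.
Unconstrained shares: Pioneer Mentoring 1,038.80; Redwood Housing 11,460.64; Winslow Wellness 13,088.21; Summit Recovery 9,112.35.
Held at cap: Winslow Wellness ($6,200); balance $28,500 reallocated over remaining residents 6,387.
Held at cap: Summit Recovery ($10,600); balance $17,900 reallocated over remaining residents 3,694.
Redistributed shares: Pioneer Mentoring 1,487.63 → $1,488; Redwood Housing 16,412.37 → $16,412.

Pioneer Mentoring: $1,488 | Redwood Housing: $16,412 | Winslow Wellness: $6,200 | Summit Recovery: $10,600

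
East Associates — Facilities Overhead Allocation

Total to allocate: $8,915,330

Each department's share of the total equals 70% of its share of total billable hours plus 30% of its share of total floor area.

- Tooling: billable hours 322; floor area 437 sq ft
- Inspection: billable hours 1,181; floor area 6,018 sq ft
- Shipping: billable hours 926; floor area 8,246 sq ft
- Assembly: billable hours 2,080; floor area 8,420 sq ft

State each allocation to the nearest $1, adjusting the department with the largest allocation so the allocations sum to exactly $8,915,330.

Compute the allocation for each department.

Billable hours total 4,509; floor area total 23,121.
Blended shares (70% billable hours + 30% floor area): Tooling 0.0557; Inspection 0.2614; Shipping 0.2508; Assembly 0.4322.
Raw shares: Tooling 496,219.07; Inspection 2,330,728.30; Shipping 2,235,524.10; Assembly 3,852,858.52.
Rounded to nearest $1: Tooling $496,219; Inspection $2,330,728; Shipping $2,235,524; Assembly $3,852,859. Sum = $8,915,330.
Rounded total matches; no reconciliation needed.

Tooling: $496,219 | Inspection: $2,330,728 | Shipping: $2,235,524 | Assembly: $3,852,859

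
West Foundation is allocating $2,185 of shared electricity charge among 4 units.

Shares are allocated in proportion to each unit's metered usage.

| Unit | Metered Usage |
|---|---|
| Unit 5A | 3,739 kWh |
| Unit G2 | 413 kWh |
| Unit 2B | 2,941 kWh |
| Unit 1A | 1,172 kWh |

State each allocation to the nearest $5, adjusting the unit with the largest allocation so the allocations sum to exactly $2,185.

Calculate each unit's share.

Unit 5A: $985; Unit G2: $110; Unit 2B: $780; Unit 1A: $310

Metered usage total: 8,265.
Unrounded shares: Unit 5A 3,739/8,265 × $2,185 = 988.47; Unit G2 413/8,265 × $2,185 = 109.18; Unit 2B 2,941/8,265 × $2,185 = 777.51; Unit 1A 1,172/8,265 × $2,185 = 309.84.
Rounded to nearest $5: Unit 5A $990; Unit G2 $110; Unit 2B $780; Unit 1A $310. Sum = $2,190.
Difference $2,185 − $2,190 = −$5 applied to largest allocation (Unit 5A): Unit 5A becomes $985.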